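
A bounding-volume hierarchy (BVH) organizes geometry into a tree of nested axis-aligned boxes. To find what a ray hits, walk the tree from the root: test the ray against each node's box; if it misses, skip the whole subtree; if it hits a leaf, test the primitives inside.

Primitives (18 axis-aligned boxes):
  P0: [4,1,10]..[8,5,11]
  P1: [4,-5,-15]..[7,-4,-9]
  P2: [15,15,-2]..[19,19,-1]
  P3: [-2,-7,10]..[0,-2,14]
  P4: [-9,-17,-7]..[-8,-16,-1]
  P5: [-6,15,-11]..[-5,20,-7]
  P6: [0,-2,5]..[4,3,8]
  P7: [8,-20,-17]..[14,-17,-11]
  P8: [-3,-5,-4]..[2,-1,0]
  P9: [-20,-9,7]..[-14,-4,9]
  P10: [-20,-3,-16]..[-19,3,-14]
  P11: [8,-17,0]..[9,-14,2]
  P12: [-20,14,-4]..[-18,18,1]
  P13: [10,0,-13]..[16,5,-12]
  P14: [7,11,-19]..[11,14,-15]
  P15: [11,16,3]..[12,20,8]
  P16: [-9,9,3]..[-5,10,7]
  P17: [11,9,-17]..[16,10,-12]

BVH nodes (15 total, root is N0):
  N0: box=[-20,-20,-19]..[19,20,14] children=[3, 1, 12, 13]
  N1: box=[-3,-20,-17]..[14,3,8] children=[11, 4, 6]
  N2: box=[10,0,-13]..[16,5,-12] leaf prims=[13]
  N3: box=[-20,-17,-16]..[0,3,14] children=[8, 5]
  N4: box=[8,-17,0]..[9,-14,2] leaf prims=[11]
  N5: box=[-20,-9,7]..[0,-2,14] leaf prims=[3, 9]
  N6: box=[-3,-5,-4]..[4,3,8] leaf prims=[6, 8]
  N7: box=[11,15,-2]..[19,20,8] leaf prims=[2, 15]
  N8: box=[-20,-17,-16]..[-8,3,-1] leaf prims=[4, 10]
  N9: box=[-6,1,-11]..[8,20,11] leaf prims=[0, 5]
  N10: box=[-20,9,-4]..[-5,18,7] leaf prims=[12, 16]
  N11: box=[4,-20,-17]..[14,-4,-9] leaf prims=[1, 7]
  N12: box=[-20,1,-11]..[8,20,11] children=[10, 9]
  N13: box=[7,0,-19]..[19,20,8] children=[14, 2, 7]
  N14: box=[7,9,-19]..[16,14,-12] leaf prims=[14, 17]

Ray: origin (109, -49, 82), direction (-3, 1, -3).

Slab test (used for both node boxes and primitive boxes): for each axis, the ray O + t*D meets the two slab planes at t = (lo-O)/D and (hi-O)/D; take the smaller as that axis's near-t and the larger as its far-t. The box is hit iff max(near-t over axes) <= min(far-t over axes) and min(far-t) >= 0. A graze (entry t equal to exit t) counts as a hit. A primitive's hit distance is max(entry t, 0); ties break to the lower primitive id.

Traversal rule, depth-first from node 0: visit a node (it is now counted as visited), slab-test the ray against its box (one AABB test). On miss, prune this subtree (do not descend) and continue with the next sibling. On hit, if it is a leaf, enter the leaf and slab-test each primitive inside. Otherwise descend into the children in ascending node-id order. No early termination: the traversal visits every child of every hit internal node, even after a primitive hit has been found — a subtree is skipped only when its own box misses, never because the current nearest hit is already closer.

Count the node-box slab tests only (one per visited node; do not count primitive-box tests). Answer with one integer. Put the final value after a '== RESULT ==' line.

Trace the traversal:
N0 x:[30,43] y:[29,69] z:[68/3,101/3] -> hit [30,101/3], descend [1, 3, 12, 13]
  N1 x:[95/3,112/3] y:[29,52] z:[74/3,33] -> hit [95/3,33], descend [4, 6, 11]
    N4 x:[100/3,101/3] y:[32,35] z:[80/3,82/3] -> miss, prune
    N6 x:[35,112/3] y:[44,52] z:[74/3,86/3] -> miss, prune
    N11 x:[95/3,35] y:[29,45] z:[91/3,33] -> hit [95/3,33] leaf, test {P1(miss), P7@t=95/3}
  N3 x:[109/3,43] y:[32,52] z:[68/3,98/3] -> miss, prune
  N12 x:[101/3,43] y:[50,69] z:[71/3,31] -> miss, prune
  N13 x:[30,34] y:[49,69] z:[74/3,101/3] -> miss, prune

Summary -> nodes [0, 1, 4, 6, 11, 3, 12, 13]; box-tests=8; leaf-entries=1; first=P7

== RESULT ==
8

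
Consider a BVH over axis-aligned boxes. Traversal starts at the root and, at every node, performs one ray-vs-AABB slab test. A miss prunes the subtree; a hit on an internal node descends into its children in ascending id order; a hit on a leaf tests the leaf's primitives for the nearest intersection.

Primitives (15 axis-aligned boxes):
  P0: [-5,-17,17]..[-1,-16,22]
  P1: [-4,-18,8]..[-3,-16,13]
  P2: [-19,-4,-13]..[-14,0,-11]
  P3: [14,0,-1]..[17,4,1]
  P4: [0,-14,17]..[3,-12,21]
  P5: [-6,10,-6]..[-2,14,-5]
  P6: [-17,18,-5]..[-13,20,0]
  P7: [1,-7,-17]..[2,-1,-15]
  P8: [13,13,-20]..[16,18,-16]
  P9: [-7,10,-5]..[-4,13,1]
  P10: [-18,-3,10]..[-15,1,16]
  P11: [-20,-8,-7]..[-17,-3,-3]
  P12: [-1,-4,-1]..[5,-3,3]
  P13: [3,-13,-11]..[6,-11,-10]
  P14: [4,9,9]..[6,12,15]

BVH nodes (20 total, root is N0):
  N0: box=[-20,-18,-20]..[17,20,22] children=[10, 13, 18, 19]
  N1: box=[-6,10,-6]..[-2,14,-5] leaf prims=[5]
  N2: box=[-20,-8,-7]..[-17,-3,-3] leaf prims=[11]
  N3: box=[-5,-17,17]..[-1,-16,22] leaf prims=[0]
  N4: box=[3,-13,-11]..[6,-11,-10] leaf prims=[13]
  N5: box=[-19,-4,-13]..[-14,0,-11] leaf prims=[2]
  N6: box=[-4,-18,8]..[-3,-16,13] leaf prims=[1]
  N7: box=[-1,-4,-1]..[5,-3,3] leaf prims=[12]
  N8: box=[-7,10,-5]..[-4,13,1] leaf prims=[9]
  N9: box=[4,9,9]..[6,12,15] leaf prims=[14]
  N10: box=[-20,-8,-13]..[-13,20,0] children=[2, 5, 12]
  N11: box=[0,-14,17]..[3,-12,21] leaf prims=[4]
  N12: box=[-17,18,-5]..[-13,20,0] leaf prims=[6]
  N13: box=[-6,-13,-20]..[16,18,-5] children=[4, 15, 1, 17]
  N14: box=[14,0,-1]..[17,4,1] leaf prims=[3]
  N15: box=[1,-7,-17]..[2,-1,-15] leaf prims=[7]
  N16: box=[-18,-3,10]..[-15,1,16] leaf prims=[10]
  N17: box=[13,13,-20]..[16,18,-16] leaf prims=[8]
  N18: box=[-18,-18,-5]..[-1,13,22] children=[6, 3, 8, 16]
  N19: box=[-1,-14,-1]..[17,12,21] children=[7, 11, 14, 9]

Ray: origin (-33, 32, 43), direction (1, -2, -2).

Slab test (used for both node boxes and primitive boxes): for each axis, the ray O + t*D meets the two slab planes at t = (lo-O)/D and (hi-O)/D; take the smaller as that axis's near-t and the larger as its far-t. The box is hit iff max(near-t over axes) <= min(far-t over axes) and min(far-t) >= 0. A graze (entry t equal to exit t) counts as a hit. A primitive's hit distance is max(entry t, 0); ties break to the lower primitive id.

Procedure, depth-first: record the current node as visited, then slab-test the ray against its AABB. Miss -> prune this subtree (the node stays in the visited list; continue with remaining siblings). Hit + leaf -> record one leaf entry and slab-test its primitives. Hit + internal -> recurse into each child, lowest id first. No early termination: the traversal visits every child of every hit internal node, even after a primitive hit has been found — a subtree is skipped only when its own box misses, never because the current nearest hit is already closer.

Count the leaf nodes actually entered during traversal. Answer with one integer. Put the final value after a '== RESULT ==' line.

Walk:
N0 x:[13,50] y:[6,25] z:[21/2,63/2] -> hit [13,25], descend [10, 13, 18, 19]
  N10 x:[13,20] y:[6,20] z:[43/2,28] -> miss, prune
  N13 x:[27,49] y:[7,45/2] z:[24,63/2] -> miss, prune
  N18 x:[15,32] y:[19/2,25] z:[21/2,24] -> hit [15,24], descend [3, 6, 8, 16]
    N3 x:[28,32] y:[24,49/2] z:[21/2,13] -> miss, prune
    N6 x:[29,30] y:[24,25] z:[15,35/2] -> miss, prune
    N8 x:[26,29] y:[19/2,11] z:[21,24] -> miss, prune
    N16 x:[15,18] y:[31/2,35/2] z:[27/2,33/2] -> hit [31/2,33/2] leaf, test {P10@t=31/2}
  N19 x:[32,50] y:[10,23] z:[11,22] -> miss, prune

order=[0, 10, 13, 18, 3, 6, 8, 16, 19]  |boxes|=9  |leaves|=1  hit=P10

== RESULT ==
1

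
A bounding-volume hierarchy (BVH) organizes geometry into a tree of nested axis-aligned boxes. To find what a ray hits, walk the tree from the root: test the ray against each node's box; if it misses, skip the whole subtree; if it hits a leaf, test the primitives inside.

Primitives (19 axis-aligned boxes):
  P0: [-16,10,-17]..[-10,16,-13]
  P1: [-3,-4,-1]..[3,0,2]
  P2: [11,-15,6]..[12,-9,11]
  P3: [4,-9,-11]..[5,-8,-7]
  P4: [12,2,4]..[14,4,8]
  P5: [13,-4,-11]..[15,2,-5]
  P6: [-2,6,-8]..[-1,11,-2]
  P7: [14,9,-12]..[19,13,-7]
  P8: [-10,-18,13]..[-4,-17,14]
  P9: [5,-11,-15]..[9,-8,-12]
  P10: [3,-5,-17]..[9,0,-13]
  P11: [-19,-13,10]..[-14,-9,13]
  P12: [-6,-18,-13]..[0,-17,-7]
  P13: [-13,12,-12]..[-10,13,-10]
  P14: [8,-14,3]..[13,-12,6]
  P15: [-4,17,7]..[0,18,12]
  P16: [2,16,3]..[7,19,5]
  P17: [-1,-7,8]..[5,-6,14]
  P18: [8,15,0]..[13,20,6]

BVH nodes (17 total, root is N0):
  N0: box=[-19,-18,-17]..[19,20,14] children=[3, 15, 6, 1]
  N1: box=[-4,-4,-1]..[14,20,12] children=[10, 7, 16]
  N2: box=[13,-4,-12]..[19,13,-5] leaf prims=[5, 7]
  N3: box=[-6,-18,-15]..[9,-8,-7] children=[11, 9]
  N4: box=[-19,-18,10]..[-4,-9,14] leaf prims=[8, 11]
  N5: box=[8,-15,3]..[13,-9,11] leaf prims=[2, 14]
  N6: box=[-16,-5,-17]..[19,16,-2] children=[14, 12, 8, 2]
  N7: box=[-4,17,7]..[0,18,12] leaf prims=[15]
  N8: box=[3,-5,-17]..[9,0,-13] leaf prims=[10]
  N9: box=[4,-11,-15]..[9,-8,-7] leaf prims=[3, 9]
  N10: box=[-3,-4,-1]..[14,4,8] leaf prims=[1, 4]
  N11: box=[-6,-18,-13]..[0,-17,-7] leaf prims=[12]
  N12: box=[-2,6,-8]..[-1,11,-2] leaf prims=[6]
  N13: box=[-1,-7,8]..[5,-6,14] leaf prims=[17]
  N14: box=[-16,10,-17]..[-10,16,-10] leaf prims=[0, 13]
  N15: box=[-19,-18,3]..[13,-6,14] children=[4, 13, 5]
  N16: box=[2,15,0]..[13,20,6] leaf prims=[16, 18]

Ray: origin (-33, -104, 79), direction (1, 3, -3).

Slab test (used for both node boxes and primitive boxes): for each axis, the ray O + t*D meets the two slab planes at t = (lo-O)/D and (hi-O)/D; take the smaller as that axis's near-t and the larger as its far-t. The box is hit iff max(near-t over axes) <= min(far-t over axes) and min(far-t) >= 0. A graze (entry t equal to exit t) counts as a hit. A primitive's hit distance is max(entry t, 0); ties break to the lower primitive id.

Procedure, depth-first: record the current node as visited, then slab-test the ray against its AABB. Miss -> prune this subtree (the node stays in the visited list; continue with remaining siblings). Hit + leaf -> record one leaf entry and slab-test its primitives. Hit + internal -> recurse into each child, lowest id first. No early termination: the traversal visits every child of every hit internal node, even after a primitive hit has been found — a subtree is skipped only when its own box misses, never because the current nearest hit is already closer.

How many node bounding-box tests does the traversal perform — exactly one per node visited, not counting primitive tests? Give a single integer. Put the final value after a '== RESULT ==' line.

Trace the traversal:
N0 x:[14,52] y:[86/3,124/3] z:[65/3,32] -> hit [86/3,32], descend [1, 3, 6, 15]
  N1 x:[29,47] y:[100/3,124/3] z:[67/3,80/3] -> miss, prune
  N3 x:[27,42] y:[86/3,32] z:[86/3,94/3] -> hit [86/3,94/3], descend [9, 11]
    N9 x:[37,42] y:[31,32] z:[86/3,94/3] -> miss, prune
    N11 x:[27,33] y:[86/3,29] z:[86/3,92/3] -> hit [86/3,29] leaf, test {P12@t=86/3}
  N6 x:[17,52] y:[33,40] z:[27,32] -> miss, prune
  N15 x:[14,46] y:[86/3,98/3] z:[65/3,76/3] -> miss, prune

Summary -> nodes [0, 1, 3, 9, 11, 6, 15]; box-tests=7; leaf-entries=1; first=P12

== RESULT ==
7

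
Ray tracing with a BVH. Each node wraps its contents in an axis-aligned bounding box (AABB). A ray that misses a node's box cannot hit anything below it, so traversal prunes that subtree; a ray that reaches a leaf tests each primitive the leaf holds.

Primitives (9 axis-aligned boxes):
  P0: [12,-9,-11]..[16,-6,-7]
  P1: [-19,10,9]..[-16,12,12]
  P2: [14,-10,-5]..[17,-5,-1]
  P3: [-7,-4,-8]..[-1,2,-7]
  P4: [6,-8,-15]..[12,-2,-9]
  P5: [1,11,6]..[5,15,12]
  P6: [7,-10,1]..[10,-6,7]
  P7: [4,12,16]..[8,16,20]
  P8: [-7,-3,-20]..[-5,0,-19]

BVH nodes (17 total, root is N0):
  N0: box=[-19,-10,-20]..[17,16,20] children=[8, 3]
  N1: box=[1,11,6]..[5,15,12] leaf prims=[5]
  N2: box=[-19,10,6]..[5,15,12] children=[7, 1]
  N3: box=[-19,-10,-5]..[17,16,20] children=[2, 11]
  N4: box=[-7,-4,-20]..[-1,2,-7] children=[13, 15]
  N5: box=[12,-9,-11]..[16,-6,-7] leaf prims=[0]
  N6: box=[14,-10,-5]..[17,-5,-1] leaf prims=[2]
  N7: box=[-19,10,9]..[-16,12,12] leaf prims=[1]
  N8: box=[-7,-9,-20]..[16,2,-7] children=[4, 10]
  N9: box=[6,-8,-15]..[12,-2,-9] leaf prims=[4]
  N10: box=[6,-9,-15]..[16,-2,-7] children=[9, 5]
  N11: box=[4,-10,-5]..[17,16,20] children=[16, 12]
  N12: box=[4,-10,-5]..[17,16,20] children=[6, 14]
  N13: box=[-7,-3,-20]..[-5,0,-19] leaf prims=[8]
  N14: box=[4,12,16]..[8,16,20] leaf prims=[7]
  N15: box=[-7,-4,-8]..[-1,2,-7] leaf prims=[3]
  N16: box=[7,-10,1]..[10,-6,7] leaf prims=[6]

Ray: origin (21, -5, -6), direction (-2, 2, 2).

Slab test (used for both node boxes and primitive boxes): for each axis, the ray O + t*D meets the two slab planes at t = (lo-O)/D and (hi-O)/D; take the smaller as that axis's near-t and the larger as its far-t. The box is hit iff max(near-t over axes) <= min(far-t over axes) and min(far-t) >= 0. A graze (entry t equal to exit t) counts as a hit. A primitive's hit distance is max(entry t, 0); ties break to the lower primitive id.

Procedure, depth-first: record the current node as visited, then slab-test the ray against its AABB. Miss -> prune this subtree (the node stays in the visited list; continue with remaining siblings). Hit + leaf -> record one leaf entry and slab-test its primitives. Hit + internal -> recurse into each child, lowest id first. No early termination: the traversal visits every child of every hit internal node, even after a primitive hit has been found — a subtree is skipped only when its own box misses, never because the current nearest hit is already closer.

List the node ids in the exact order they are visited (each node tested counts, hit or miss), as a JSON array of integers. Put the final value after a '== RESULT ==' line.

Trace the traversal:
N0 x:[2,20] y:[-5/2,21/2] z:[-7,13] -> hit [2,21/2], descend [3, 8]
  N3 x:[2,20] y:[-5/2,21/2] z:[1/2,13] -> hit [2,21/2], descend [2, 11]
    N2 x:[8,20] y:[15/2,10] z:[6,9] -> hit [8,9], descend [1, 7]
      N1 x:[8,10] y:[8,10] z:[6,9] -> hit [8,9] leaf, test {P5@t=8}
      N7 x:[37/2,20] y:[15/2,17/2] z:[15/2,9] -> miss, prune
    N11 x:[2,17/2] y:[-5/2,21/2] z:[1/2,13] -> hit [2,17/2], descend [12, 16]
      N12 x:[2,17/2] y:[-5/2,21/2] z:[1/2,13] -> hit [2,17/2], descend [6, 14]
        N6 x:[2,7/2] y:[-5/2,0] z:[1/2,5/2] -> miss, prune
        N14 x:[13/2,17/2] y:[17/2,21/2] z:[11,13] -> miss, prune
      N16 x:[11/2,7] y:[-5/2,-1/2] z:[7/2,13/2] -> miss, prune
  N8 x:[5/2,14] y:[-2,7/2] z:[-7,-1/2] -> miss, prune

11 AABB tests over nodes [0, 3, 2, 1, 7, 11, 12, 6, 14, 16, 8]; 1 leaf entered; closest P5.

== RESULT ==
[0, 3, 2, 1, 7, 11, 12, 6, 14, 16, 8]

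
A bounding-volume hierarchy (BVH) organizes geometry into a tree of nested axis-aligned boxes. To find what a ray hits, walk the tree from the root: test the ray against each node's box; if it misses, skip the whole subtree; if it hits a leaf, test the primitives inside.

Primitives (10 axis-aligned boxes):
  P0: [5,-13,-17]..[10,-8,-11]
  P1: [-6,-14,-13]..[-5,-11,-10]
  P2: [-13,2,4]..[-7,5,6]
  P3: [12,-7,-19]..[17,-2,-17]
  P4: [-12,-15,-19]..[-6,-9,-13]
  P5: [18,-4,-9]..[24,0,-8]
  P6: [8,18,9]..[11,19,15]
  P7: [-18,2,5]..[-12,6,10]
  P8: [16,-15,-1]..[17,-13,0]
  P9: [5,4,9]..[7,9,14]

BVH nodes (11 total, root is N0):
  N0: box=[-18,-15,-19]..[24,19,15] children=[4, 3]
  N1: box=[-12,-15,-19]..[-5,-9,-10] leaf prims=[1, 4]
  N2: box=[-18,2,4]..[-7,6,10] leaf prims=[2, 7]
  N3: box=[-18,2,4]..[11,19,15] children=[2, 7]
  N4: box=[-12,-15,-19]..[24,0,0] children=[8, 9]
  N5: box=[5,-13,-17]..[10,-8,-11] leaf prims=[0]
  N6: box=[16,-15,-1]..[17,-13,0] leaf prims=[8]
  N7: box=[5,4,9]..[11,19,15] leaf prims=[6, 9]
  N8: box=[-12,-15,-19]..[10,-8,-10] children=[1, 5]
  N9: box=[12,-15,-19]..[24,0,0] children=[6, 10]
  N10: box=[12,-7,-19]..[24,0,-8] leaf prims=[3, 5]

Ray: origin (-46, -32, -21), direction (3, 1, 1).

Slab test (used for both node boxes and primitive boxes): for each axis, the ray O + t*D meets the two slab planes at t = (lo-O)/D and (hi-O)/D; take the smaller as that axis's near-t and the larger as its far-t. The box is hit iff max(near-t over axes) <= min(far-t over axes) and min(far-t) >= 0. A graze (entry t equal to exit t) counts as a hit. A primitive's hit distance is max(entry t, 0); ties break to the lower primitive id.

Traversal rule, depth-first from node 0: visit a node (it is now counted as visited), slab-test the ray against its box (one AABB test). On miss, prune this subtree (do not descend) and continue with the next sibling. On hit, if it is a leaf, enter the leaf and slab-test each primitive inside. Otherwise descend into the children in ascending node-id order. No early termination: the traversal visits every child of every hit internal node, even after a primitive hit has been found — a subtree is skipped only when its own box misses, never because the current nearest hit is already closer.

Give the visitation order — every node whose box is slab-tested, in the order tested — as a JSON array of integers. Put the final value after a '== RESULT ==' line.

Walk:
N0 x:[28/3,70/3] y:[17,51] z:[2,36] -> hit [17,70/3], descend [3, 4]
  N3 x:[28/3,19] y:[34,51] z:[25,36] -> miss, prune
  N4 x:[34/3,70/3] y:[17,32] z:[2,21] -> hit [17,21], descend [8, 9]
    N8 x:[34/3,56/3] y:[17,24] z:[2,11] -> miss, prune
    N9 x:[58/3,70/3] y:[17,32] z:[2,21] -> hit [58/3,21], descend [6, 10]
      N6 x:[62/3,21] y:[17,19] z:[20,21] -> miss, prune
      N10 x:[58/3,70/3] y:[25,32] z:[2,13] -> miss, prune

Summary -> nodes [0, 3, 4, 8, 9, 6, 10]; box-tests=7; leaf-entries=0; first=miss

== RESULT ==
[0, 3, 4, 8, 9, 6, 10]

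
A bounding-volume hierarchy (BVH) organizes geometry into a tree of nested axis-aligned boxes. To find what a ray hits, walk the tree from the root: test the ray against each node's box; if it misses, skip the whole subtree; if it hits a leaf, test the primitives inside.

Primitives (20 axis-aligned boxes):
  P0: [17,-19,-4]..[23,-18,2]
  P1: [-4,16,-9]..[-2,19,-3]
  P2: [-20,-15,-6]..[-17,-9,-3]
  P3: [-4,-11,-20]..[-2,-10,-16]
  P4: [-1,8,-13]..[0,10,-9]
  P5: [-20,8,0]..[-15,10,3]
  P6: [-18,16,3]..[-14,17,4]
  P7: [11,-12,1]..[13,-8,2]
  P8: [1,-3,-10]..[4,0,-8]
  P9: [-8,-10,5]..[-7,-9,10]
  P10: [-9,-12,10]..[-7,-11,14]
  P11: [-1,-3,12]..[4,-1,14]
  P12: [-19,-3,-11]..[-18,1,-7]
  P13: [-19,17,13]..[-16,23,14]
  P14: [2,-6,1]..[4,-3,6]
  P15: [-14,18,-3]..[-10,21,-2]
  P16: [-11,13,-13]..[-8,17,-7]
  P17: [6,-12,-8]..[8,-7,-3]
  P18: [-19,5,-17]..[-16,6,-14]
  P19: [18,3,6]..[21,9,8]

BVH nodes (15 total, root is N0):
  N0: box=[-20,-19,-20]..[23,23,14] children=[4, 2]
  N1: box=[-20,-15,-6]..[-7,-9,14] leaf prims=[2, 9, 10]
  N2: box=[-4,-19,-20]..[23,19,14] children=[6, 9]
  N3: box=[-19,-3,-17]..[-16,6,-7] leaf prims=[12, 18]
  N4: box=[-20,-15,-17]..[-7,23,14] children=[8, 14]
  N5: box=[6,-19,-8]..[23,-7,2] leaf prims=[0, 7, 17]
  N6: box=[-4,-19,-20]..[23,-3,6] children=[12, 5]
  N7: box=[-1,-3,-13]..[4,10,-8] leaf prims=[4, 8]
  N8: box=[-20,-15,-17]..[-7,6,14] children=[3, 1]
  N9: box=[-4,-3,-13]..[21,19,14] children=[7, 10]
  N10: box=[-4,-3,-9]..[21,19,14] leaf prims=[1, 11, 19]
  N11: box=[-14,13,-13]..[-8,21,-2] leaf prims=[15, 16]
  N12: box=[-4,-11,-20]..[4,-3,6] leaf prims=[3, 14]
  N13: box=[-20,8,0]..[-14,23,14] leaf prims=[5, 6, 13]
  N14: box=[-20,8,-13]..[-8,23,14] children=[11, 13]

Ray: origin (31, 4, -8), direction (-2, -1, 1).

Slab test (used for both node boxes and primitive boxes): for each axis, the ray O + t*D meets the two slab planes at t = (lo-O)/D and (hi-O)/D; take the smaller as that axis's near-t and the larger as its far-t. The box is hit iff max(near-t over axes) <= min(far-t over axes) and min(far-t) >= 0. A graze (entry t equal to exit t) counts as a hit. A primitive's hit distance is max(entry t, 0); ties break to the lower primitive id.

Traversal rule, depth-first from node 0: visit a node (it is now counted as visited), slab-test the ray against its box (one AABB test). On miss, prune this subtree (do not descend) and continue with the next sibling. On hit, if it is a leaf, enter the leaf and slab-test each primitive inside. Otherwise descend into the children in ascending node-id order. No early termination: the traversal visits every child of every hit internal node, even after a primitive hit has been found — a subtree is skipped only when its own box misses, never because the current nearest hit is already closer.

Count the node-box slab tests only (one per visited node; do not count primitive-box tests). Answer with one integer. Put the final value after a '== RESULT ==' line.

Trace the traversal:
N0 x:[4,51/2] y:[-19,23] z:[-12,22] -> hit [4,22], descend [2, 4]
  N2 x:[4,35/2] y:[-15,23] z:[-12,22] -> hit [4,35/2], descend [6, 9]
    N6 x:[4,35/2] y:[7,23] z:[-12,14] -> hit [7,14], descend [5, 12]
      N5 x:[4,25/2] y:[11,23] z:[0,10] -> miss, prune
      N12 x:[27/2,35/2] y:[7,15] z:[-12,14] -> hit [27/2,14] leaf, test {P3(miss), P14(miss)}
    N9 x:[5,35/2] y:[-15,7] z:[-5,22] -> hit [5,7], descend [7, 10]
      N7 x:[27/2,16] y:[-6,7] z:[-5,0] -> miss, prune
      N10 x:[5,35/2] y:[-15,7] z:[-1,22] -> hit [5,7] leaf, test {P1(miss), P11(miss), P19(miss)}
  N4 x:[19,51/2] y:[-19,19] z:[-9,22] -> hit [19,19], descend [8, 14]
    N8 x:[19,51/2] y:[-2,19] z:[-9,22] -> hit [19,19], descend [1, 3]
      N1 x:[19,51/2] y:[13,19] z:[2,22] -> hit [19,19] leaf, test {P2(miss), P9(miss), P10(miss)}
      N3 x:[47/2,25] y:[-2,7] z:[-9,1] -> miss, prune
    N14 x:[39/2,51/2] y:[-19,-4] z:[-5,22] -> miss, prune

Visited [0, 2, 6, 5, 12, 9, 7, 10, 4, 8, 1, 3, 14]. Tests: 13 box, 3 leaf. Nearest: miss.

== RESULT ==
13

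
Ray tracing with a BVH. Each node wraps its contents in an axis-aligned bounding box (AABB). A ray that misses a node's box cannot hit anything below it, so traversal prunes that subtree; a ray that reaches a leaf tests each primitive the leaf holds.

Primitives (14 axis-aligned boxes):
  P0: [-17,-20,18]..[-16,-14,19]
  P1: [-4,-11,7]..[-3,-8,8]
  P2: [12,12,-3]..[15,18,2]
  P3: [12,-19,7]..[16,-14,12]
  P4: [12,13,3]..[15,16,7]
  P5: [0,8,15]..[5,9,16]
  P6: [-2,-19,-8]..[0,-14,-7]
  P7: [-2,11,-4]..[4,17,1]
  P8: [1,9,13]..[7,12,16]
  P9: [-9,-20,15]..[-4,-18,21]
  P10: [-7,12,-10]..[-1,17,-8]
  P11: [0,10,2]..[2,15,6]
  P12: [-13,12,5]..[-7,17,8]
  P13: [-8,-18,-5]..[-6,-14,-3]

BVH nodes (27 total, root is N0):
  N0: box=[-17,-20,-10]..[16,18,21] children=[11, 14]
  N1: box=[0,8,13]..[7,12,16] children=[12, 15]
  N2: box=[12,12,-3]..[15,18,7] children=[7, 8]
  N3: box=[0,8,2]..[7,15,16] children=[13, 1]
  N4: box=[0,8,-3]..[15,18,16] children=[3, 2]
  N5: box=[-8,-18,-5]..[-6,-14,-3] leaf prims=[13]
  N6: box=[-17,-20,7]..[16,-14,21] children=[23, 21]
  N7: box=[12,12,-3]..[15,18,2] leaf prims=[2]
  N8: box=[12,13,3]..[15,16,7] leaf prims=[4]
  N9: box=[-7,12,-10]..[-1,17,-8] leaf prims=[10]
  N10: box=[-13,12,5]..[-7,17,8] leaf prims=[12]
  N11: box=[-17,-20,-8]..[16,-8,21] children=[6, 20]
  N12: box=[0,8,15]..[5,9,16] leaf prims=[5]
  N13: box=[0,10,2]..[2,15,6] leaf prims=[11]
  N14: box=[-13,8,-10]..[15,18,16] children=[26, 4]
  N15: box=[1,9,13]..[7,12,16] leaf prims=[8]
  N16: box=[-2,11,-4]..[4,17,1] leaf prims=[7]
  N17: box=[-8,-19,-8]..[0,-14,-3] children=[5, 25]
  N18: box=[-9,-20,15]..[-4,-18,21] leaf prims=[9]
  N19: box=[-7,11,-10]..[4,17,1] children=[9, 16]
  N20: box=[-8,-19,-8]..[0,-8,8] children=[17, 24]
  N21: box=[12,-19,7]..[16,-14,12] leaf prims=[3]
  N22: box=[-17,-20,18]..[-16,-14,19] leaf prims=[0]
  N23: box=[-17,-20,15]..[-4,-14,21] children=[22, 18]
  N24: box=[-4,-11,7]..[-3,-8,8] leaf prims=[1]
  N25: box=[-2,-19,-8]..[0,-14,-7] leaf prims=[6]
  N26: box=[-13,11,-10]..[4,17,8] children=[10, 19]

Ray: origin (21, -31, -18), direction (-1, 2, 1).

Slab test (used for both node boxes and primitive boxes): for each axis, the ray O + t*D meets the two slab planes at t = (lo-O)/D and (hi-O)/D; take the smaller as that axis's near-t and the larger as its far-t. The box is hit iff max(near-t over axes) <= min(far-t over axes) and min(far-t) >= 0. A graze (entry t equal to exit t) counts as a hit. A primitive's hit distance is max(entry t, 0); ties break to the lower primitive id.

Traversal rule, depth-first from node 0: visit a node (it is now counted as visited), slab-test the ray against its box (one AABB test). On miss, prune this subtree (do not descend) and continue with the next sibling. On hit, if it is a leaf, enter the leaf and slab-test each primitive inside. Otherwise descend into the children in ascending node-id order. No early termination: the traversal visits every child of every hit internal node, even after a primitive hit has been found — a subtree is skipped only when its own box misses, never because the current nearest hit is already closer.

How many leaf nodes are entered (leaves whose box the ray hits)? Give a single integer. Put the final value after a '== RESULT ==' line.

Walk:
N0 x:[5,38] y:[11/2,49/2] z:[8,39] -> hit [8,49/2], descend [11, 14]
  N11 x:[5,38] y:[11/2,23/2] z:[10,39] -> hit [10,23/2], descend [6, 20]
    N6 x:[5,38] y:[11/2,17/2] z:[25,39] -> miss, prune
    N20 x:[21,29] y:[6,23/2] z:[10,26] -> miss, prune
  N14 x:[6,34] y:[39/2,49/2] z:[8,34] -> hit [39/2,49/2], descend [4, 26]
    N4 x:[6,21] y:[39/2,49/2] z:[15,34] -> hit [39/2,21], descend [2, 3]
      N2 x:[6,9] y:[43/2,49/2] z:[15,25] -> miss, prune
      N3 x:[14,21] y:[39/2,23] z:[20,34] -> hit [20,21], descend [1, 13]
        N1 x:[14,21] y:[39/2,43/2] z:[31,34] -> miss, prune
        N13 x:[19,21] y:[41/2,23] z:[20,24] -> hit [41/2,21] leaf, test {P11@t=41/2}
    N26 x:[17,34] y:[21,24] z:[8,26] -> hit [21,24], descend [10, 19]
      N10 x:[28,34] y:[43/2,24] z:[23,26] -> miss, prune
      N19 x:[17,28] y:[21,24] z:[8,19] -> miss, prune

order=[0, 11, 6, 20, 14, 4, 2, 3, 1, 13, 26, 10, 19]  |boxes|=13  |leaves|=1  hit=P11

== RESULT ==
1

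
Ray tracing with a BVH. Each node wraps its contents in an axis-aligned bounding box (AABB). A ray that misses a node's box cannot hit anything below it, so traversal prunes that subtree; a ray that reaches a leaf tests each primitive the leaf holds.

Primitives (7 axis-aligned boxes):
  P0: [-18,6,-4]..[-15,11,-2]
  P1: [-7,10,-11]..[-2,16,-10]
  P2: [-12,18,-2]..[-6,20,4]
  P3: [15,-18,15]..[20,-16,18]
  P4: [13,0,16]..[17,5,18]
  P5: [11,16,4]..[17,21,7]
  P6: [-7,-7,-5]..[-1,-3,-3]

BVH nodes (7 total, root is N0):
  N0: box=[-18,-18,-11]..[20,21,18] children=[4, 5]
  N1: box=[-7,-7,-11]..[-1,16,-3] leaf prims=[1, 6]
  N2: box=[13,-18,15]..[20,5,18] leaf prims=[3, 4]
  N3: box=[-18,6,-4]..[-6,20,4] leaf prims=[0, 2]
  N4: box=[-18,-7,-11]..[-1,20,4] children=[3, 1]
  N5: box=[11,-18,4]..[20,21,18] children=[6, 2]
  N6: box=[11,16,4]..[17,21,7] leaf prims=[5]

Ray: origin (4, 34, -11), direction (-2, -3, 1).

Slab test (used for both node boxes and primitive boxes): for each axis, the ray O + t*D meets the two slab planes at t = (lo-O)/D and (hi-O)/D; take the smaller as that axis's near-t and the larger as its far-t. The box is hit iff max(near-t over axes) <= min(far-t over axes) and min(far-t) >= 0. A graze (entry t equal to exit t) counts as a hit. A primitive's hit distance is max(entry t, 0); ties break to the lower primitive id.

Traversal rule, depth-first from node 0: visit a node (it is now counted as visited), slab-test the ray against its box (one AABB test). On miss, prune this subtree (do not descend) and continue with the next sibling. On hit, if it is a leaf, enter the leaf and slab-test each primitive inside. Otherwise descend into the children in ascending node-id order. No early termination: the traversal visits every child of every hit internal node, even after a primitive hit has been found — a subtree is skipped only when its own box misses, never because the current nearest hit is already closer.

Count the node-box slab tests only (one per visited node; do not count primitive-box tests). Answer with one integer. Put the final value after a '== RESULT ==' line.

Trace the traversal:
N0 x:[-8,11] y:[13/3,52/3] z:[0,29] -> hit [13/3,11], descend [4, 5]
  N4 x:[5/2,11] y:[14/3,41/3] z:[0,15] -> hit [14/3,11], descend [1, 3]
    N1 x:[5/2,11/2] y:[6,41/3] z:[0,8] -> miss, prune
    N3 x:[5,11] y:[14/3,28/3] z:[7,15] -> hit [7,28/3] leaf, test {P0(miss), P2(miss)}
  N5 x:[-8,-7/2] y:[13/3,52/3] z:[15,29] -> miss, prune

Summary -> nodes [0, 4, 1, 3, 5]; box-tests=5; leaf-entries=1; first=miss

== RESULT ==
5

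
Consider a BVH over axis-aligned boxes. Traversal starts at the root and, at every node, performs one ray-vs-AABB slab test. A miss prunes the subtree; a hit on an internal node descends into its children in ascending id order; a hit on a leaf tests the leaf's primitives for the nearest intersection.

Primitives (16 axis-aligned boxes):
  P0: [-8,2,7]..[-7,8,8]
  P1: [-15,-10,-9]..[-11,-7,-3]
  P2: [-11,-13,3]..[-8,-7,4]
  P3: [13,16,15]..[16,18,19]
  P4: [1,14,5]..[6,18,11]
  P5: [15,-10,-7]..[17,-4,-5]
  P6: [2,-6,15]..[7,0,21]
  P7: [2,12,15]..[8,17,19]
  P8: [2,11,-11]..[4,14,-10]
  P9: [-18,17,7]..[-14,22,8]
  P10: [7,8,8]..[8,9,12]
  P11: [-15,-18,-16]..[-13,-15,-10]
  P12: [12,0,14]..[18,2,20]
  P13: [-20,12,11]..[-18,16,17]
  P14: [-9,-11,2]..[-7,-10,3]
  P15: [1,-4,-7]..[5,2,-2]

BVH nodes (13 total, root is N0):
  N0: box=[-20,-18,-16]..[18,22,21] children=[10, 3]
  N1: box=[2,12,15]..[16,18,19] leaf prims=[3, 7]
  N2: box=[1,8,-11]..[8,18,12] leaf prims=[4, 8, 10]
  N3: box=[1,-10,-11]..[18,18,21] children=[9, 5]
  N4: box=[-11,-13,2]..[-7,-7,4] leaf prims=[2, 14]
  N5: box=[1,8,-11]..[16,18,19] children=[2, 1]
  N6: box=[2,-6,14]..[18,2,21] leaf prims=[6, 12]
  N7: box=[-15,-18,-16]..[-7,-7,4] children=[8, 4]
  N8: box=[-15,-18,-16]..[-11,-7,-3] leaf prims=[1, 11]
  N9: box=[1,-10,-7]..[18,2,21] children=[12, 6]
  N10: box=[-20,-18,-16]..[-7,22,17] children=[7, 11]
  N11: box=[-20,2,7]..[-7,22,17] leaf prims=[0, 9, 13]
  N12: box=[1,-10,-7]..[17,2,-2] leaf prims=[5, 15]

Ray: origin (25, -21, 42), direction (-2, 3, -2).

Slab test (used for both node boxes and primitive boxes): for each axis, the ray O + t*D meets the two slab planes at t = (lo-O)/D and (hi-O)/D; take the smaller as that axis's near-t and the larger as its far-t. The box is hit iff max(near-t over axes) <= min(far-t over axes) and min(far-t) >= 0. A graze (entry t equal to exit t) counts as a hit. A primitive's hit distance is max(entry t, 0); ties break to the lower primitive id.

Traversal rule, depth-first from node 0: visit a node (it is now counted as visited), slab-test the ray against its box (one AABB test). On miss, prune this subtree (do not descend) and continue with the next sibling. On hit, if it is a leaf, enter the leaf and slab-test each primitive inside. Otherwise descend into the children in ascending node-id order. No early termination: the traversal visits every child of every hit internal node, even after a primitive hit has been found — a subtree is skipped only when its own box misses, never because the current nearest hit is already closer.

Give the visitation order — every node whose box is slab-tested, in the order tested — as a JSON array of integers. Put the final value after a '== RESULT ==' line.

Walk:
N0 x:[7/2,45/2] y:[1,43/3] z:[21/2,29] -> hit [21/2,43/3], descend [3, 10]
  N3 x:[7/2,12] y:[11/3,13] z:[21/2,53/2] -> hit [21/2,12], descend [5, 9]
    N5 x:[9/2,12] y:[29/3,13] z:[23/2,53/2] -> hit [23/2,12], descend [1, 2]
      N1 x:[9/2,23/2] y:[11,13] z:[23/2,27/2] -> hit [23/2,23/2] leaf, test {P3(miss), P7@t=23/2}
      N2 x:[17/2,12] y:[29/3,13] z:[15,53/2] -> miss, prune
    N9 x:[7/2,12] y:[11/3,23/3] z:[21/2,49/2] -> miss, prune
  N10 x:[16,45/2] y:[1,43/3] z:[25/2,29] -> miss, prune

order=[0, 3, 5, 1, 2, 9, 10]  |boxes|=7  |leaves|=1  hit=P7

== RESULT ==
[0, 3, 5, 1, 2, 9, 10]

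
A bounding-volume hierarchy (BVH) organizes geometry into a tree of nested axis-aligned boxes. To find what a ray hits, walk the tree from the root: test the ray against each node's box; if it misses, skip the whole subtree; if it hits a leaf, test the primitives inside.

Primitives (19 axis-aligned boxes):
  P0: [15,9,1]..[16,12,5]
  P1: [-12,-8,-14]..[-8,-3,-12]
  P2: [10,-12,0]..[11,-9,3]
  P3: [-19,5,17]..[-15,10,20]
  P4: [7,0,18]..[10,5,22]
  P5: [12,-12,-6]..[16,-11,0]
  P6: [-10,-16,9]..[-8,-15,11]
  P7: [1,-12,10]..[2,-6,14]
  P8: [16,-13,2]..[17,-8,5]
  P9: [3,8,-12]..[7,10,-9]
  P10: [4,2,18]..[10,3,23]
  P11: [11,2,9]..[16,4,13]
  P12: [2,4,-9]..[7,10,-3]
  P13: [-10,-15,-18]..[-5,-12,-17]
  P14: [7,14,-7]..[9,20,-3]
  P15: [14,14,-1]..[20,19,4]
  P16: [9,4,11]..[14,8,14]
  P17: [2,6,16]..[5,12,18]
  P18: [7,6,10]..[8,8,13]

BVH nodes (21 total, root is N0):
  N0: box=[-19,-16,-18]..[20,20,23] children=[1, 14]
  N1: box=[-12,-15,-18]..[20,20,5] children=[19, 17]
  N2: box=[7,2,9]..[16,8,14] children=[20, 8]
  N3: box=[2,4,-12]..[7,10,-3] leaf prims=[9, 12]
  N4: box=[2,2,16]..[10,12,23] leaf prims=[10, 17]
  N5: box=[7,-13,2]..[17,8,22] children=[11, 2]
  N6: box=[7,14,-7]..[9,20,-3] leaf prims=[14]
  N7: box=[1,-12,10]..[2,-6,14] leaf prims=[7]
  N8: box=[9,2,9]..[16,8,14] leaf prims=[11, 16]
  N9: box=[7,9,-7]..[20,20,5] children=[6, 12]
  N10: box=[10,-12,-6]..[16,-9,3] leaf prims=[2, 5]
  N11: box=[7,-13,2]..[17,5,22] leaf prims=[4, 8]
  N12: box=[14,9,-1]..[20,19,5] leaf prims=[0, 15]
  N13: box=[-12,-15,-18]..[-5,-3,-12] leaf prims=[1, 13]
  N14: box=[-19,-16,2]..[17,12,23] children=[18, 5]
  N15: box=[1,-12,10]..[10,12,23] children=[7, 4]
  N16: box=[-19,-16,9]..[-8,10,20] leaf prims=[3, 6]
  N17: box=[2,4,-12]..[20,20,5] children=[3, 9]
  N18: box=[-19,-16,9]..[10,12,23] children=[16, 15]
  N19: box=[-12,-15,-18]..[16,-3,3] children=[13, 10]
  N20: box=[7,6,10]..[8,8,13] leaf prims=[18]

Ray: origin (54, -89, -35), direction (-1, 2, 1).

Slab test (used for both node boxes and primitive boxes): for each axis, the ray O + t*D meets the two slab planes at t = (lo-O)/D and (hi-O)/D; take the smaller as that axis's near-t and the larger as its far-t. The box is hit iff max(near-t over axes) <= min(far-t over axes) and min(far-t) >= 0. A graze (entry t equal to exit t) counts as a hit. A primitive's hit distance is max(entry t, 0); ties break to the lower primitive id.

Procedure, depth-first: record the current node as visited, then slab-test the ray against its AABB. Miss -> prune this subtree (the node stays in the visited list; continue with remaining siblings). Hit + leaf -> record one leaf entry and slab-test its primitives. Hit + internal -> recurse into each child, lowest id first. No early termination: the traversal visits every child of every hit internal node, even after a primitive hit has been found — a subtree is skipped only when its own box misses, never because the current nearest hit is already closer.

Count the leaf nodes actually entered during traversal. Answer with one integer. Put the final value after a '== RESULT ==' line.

Traverse from the root:
N0 x:[34,73] y:[73/2,109/2] z:[17,58] -> hit [73/2,109/2], descend [1, 14]
  N1 x:[34,66] y:[37,109/2] z:[17,40] -> hit [37,40], descend [17, 19]
    N17 x:[34,52] y:[93/2,109/2] z:[23,40] -> miss, prune
    N19 x:[38,66] y:[37,43] z:[17,38] -> hit [38,38], descend [10, 13]
      N10 x:[38,44] y:[77/2,40] z:[29,38] -> miss, prune
      N13 x:[59,66] y:[37,43] z:[17,23] -> miss, prune
  N14 x:[37,73] y:[73/2,101/2] z:[37,58] -> hit [37,101/2], descend [5, 18]
    N5 x:[37,47] y:[38,97/2] z:[37,57] -> hit [38,47], descend [2, 11]
      N2 x:[38,47] y:[91/2,97/2] z:[44,49] -> hit [91/2,47], descend [8, 20]
        N8 x:[38,45] y:[91/2,97/2] z:[44,49] -> miss, prune
        N20 x:[46,47] y:[95/2,97/2] z:[45,48] -> miss, prune
      N11 x:[37,47] y:[38,47] z:[37,57] -> hit [38,47] leaf, test {P4(miss), P8@t=38}
    N18 x:[44,73] y:[73/2,101/2] z:[44,58] -> hit [44,101/2], descend [15, 16]
      N15 x:[44,53] y:[77/2,101/2] z:[45,58] -> hit [45,101/2], descend [4, 7]
        N4 x:[44,52] y:[91/2,101/2] z:[51,58] -> miss, prune
        N7 x:[52,53] y:[77/2,83/2] z:[45,49] -> miss, prune
      N16 x:[62,73] y:[73/2,99/2] z:[44,55] -> miss, prune

17 AABB tests over nodes [0, 1, 17, 19, 10, 13, 14, 5, 2, 8, 20, 11, 18, 15, 4, 7, 16]; 1 leaf entered; closest P8.

== RESULT ==
1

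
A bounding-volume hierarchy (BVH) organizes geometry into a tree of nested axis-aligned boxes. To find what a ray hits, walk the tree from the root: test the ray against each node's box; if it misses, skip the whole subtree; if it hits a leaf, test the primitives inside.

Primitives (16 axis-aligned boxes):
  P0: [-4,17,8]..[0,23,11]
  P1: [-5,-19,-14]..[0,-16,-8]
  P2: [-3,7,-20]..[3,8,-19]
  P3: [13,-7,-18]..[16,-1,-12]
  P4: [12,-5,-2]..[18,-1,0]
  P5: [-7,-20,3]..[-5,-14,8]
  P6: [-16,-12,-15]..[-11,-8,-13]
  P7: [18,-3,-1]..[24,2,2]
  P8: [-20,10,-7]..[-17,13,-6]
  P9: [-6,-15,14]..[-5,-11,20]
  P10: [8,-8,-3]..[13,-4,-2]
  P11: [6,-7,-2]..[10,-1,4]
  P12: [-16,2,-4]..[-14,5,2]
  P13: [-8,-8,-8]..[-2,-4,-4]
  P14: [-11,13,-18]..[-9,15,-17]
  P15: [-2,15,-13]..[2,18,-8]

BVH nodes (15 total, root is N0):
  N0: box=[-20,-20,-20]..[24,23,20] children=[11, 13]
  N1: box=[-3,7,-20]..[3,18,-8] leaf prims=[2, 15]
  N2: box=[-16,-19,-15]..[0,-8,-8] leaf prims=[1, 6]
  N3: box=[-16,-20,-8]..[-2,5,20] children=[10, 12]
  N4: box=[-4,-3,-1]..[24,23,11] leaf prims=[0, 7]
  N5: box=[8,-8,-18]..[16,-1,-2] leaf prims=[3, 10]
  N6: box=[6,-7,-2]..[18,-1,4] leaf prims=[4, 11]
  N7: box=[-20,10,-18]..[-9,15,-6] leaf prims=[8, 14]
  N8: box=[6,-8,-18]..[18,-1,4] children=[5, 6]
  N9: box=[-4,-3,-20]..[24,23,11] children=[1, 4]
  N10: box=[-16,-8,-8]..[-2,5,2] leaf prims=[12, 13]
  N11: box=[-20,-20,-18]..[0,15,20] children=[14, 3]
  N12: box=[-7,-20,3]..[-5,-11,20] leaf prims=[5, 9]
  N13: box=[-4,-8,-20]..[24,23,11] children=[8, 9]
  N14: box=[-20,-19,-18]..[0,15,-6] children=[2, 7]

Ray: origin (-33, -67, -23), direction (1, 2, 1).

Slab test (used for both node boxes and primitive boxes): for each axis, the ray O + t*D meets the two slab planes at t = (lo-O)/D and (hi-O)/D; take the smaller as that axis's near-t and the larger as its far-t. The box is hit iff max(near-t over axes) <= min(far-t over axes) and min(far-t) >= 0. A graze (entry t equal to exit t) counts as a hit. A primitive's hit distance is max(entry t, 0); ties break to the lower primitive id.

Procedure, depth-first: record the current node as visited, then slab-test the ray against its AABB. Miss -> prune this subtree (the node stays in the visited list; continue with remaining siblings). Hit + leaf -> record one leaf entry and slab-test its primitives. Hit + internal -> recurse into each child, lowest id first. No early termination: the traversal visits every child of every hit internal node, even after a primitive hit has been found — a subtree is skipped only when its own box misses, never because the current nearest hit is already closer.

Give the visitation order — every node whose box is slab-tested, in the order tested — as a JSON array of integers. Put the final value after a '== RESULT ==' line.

Walk:
N0 x:[13,57] y:[47/2,45] z:[3,43] -> hit [47/2,43], descend [11, 13]
  N11 x:[13,33] y:[47/2,41] z:[5,43] -> hit [47/2,33], descend [3, 14]
    N3 x:[17,31] y:[47/2,36] z:[15,43] -> hit [47/2,31], descend [10, 12]
      N10 x:[17,31] y:[59/2,36] z:[15,25] -> miss, prune
      N12 x:[26,28] y:[47/2,28] z:[26,43] -> hit [26,28] leaf, test {P5@t=26, P9(miss)}
    N14 x:[13,33] y:[24,41] z:[5,17] -> miss, prune
  N13 x:[29,57] y:[59/2,45] z:[3,34] -> hit [59/2,34], descend [8, 9]
    N8 x:[39,51] y:[59/2,33] z:[5,27] -> miss, prune
    N9 x:[29,57] y:[32,45] z:[3,34] -> hit [32,34], descend [1, 4]
      N1 x:[30,36] y:[37,85/2] z:[3,15] -> miss, prune
      N4 x:[29,57] y:[32,45] z:[22,34] -> hit [32,34] leaf, test {P0(miss), P7(miss)}

Summary -> nodes [0, 11, 3, 10, 12, 14, 13, 8, 9, 1, 4]; box-tests=11; leaf-entries=2; first=P5

== RESULT ==
[0, 11, 3, 10, 12, 14, 13, 8, 9, 1, 4]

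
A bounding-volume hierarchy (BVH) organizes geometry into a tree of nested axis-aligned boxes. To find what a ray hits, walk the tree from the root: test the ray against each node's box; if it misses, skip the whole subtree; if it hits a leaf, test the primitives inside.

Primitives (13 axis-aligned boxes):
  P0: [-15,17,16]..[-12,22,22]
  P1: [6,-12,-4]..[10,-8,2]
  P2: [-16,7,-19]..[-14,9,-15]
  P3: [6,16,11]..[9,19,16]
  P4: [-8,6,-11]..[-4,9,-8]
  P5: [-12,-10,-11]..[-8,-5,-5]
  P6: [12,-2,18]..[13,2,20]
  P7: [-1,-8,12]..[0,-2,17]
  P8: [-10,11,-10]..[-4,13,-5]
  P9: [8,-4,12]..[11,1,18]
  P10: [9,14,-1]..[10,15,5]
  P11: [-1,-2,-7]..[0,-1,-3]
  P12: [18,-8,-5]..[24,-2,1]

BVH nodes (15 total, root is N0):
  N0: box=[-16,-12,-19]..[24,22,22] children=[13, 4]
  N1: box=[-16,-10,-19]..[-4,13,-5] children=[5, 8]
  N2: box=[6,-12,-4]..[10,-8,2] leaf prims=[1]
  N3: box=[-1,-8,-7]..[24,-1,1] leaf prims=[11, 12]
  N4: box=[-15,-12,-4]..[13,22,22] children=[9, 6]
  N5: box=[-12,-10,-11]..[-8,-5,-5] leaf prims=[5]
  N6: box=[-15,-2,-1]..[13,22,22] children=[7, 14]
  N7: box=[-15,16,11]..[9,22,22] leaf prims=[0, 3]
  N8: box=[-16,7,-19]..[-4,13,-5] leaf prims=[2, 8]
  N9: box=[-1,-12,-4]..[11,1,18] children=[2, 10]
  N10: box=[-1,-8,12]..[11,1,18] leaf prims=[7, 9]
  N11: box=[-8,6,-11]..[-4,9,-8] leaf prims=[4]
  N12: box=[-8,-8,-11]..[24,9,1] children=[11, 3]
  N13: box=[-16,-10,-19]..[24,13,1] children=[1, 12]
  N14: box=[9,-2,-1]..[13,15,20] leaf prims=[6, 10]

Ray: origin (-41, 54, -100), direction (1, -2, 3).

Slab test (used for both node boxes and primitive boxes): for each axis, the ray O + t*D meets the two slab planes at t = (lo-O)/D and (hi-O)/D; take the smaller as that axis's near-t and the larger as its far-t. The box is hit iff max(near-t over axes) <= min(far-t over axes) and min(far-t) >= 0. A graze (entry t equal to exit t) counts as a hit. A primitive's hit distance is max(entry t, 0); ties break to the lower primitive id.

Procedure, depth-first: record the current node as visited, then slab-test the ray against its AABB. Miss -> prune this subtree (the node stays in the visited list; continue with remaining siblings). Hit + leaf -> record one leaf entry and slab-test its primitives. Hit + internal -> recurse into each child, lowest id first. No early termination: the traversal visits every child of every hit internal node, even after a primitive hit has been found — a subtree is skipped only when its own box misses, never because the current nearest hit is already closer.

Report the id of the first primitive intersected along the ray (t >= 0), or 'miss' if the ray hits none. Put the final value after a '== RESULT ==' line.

Traverse from the root:
N0 x:[25,65] y:[16,33] z:[27,122/3] -> hit [27,33], descend [4, 13]
  N4 x:[26,54] y:[16,33] z:[32,122/3] -> hit [32,33], descend [6, 9]
    N6 x:[26,54] y:[16,28] z:[33,122/3] -> miss, prune
    N9 x:[40,52] y:[53/2,33] z:[32,118/3] -> miss, prune
  N13 x:[25,65] y:[41/2,32] z:[27,101/3] -> hit [27,32], descend [1, 12]
    N1 x:[25,37] y:[41/2,32] z:[27,95/3] -> hit [27,95/3], descend [5, 8]
      N5 x:[29,33] y:[59/2,32] z:[89/3,95/3] -> hit [89/3,95/3] leaf, test {P5@t=89/3}
      N8 x:[25,37] y:[41/2,47/2] z:[27,95/3] -> miss, prune
    N12 x:[33,65] y:[45/2,31] z:[89/3,101/3] -> miss, prune

Visited [0, 4, 6, 9, 13, 1, 5, 8, 12]. Tests: 9 box, 1 leaf. Nearest: P5.

== RESULT ==
5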